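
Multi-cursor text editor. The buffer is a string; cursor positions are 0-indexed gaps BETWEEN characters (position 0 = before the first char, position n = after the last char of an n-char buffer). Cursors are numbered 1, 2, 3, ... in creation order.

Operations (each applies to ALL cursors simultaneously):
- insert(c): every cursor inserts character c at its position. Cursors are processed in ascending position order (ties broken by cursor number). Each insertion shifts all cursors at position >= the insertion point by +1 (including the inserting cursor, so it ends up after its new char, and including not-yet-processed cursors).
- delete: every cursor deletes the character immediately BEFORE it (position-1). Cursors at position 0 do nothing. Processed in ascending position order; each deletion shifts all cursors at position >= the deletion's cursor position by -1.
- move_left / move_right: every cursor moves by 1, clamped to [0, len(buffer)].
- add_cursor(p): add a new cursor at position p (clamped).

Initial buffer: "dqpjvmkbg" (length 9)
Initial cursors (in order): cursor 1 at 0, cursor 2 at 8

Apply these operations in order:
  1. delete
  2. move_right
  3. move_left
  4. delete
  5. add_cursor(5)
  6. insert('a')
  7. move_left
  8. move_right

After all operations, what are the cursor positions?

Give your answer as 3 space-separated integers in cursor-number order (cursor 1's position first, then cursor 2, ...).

Answer: 1 9 7

Derivation:
After op 1 (delete): buffer="dqpjvmkg" (len 8), cursors c1@0 c2@7, authorship ........
After op 2 (move_right): buffer="dqpjvmkg" (len 8), cursors c1@1 c2@8, authorship ........
After op 3 (move_left): buffer="dqpjvmkg" (len 8), cursors c1@0 c2@7, authorship ........
After op 4 (delete): buffer="dqpjvmg" (len 7), cursors c1@0 c2@6, authorship .......
After op 5 (add_cursor(5)): buffer="dqpjvmg" (len 7), cursors c1@0 c3@5 c2@6, authorship .......
After op 6 (insert('a')): buffer="adqpjvamag" (len 10), cursors c1@1 c3@7 c2@9, authorship 1.....3.2.
After op 7 (move_left): buffer="adqpjvamag" (len 10), cursors c1@0 c3@6 c2@8, authorship 1.....3.2.
After op 8 (move_right): buffer="adqpjvamag" (len 10), cursors c1@1 c3@7 c2@9, authorship 1.....3.2.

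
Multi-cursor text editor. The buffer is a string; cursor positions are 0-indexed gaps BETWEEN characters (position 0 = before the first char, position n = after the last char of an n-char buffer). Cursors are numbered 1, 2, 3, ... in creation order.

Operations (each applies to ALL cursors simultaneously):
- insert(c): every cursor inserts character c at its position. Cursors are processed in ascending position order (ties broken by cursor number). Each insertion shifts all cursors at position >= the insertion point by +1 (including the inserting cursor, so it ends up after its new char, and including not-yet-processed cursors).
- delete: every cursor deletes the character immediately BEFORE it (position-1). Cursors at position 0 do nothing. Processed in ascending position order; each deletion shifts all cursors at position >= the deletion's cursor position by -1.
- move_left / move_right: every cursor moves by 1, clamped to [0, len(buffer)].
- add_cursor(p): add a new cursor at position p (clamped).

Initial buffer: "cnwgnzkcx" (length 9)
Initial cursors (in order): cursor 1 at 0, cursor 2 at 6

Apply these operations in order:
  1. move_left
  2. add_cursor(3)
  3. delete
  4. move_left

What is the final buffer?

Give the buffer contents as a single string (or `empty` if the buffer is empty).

Answer: cngzkcx

Derivation:
After op 1 (move_left): buffer="cnwgnzkcx" (len 9), cursors c1@0 c2@5, authorship .........
After op 2 (add_cursor(3)): buffer="cnwgnzkcx" (len 9), cursors c1@0 c3@3 c2@5, authorship .........
After op 3 (delete): buffer="cngzkcx" (len 7), cursors c1@0 c3@2 c2@3, authorship .......
After op 4 (move_left): buffer="cngzkcx" (len 7), cursors c1@0 c3@1 c2@2, authorship .......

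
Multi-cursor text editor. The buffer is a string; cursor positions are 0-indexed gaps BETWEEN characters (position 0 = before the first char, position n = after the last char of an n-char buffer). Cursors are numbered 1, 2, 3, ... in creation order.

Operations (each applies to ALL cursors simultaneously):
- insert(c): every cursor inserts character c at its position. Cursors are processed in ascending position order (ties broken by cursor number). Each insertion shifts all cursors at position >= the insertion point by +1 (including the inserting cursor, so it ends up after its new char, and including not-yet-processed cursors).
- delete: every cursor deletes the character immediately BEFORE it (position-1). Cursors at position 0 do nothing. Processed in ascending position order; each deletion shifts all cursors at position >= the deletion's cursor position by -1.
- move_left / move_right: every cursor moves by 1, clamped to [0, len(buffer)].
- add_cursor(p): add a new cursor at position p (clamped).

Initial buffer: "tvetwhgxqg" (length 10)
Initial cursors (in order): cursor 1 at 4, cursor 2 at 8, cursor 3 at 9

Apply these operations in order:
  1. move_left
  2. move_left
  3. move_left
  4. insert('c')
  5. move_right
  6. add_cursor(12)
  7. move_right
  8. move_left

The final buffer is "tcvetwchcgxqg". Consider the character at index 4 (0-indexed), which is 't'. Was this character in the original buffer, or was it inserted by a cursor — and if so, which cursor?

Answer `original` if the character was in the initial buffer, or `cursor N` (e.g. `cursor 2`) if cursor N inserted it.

After op 1 (move_left): buffer="tvetwhgxqg" (len 10), cursors c1@3 c2@7 c3@8, authorship ..........
After op 2 (move_left): buffer="tvetwhgxqg" (len 10), cursors c1@2 c2@6 c3@7, authorship ..........
After op 3 (move_left): buffer="tvetwhgxqg" (len 10), cursors c1@1 c2@5 c3@6, authorship ..........
After op 4 (insert('c')): buffer="tcvetwchcgxqg" (len 13), cursors c1@2 c2@7 c3@9, authorship .1....2.3....
After op 5 (move_right): buffer="tcvetwchcgxqg" (len 13), cursors c1@3 c2@8 c3@10, authorship .1....2.3....
After op 6 (add_cursor(12)): buffer="tcvetwchcgxqg" (len 13), cursors c1@3 c2@8 c3@10 c4@12, authorship .1....2.3....
After op 7 (move_right): buffer="tcvetwchcgxqg" (len 13), cursors c1@4 c2@9 c3@11 c4@13, authorship .1....2.3....
After op 8 (move_left): buffer="tcvetwchcgxqg" (len 13), cursors c1@3 c2@8 c3@10 c4@12, authorship .1....2.3....
Authorship (.=original, N=cursor N): . 1 . . . . 2 . 3 . . . .
Index 4: author = original

Answer: original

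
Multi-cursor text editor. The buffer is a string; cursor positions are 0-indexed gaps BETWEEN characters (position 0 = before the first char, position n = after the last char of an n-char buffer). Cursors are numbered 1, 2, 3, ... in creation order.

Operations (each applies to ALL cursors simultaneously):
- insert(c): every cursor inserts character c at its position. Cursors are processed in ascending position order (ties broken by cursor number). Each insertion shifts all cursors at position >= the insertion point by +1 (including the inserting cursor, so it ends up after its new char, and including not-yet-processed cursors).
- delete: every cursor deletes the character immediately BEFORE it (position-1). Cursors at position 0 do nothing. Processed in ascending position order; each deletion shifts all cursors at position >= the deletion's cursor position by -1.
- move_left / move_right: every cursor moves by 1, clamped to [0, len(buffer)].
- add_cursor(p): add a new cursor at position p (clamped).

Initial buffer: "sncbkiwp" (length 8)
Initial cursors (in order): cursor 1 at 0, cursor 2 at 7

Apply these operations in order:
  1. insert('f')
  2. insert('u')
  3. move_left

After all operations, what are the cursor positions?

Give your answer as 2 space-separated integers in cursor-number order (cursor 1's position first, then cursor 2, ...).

After op 1 (insert('f')): buffer="fsncbkiwfp" (len 10), cursors c1@1 c2@9, authorship 1.......2.
After op 2 (insert('u')): buffer="fusncbkiwfup" (len 12), cursors c1@2 c2@11, authorship 11.......22.
After op 3 (move_left): buffer="fusncbkiwfup" (len 12), cursors c1@1 c2@10, authorship 11.......22.

Answer: 1 10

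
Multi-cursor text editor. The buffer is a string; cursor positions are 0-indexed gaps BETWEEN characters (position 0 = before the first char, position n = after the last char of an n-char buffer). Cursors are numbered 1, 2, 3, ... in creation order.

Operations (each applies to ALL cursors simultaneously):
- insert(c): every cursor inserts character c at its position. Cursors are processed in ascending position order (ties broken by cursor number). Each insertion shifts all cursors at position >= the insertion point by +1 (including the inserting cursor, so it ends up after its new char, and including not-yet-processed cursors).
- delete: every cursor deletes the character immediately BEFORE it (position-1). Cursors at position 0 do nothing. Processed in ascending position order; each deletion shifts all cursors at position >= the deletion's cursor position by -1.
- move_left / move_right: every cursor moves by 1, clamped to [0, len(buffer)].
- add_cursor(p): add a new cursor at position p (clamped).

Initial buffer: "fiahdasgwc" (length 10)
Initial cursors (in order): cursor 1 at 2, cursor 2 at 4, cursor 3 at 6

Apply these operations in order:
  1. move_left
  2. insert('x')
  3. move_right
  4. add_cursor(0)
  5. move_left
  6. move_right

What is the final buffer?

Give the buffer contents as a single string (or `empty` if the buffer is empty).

After op 1 (move_left): buffer="fiahdasgwc" (len 10), cursors c1@1 c2@3 c3@5, authorship ..........
After op 2 (insert('x')): buffer="fxiaxhdxasgwc" (len 13), cursors c1@2 c2@5 c3@8, authorship .1..2..3.....
After op 3 (move_right): buffer="fxiaxhdxasgwc" (len 13), cursors c1@3 c2@6 c3@9, authorship .1..2..3.....
After op 4 (add_cursor(0)): buffer="fxiaxhdxasgwc" (len 13), cursors c4@0 c1@3 c2@6 c3@9, authorship .1..2..3.....
After op 5 (move_left): buffer="fxiaxhdxasgwc" (len 13), cursors c4@0 c1@2 c2@5 c3@8, authorship .1..2..3.....
After op 6 (move_right): buffer="fxiaxhdxasgwc" (len 13), cursors c4@1 c1@3 c2@6 c3@9, authorship .1..2..3.....

Answer: fxiaxhdxasgwc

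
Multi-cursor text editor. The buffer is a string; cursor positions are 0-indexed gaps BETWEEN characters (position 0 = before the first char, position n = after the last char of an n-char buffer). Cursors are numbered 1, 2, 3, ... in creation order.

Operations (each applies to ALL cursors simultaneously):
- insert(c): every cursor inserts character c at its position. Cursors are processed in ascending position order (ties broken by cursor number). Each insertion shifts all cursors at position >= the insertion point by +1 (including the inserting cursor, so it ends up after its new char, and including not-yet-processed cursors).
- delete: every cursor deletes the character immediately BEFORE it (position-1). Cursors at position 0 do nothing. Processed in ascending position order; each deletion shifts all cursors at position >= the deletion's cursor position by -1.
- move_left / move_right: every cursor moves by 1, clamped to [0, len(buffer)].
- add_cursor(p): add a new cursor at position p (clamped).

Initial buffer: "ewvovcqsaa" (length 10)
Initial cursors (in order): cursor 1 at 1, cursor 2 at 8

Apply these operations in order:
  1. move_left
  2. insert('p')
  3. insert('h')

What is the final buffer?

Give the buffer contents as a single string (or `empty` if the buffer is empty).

After op 1 (move_left): buffer="ewvovcqsaa" (len 10), cursors c1@0 c2@7, authorship ..........
After op 2 (insert('p')): buffer="pewvovcqpsaa" (len 12), cursors c1@1 c2@9, authorship 1.......2...
After op 3 (insert('h')): buffer="phewvovcqphsaa" (len 14), cursors c1@2 c2@11, authorship 11.......22...

Answer: phewvovcqphsaa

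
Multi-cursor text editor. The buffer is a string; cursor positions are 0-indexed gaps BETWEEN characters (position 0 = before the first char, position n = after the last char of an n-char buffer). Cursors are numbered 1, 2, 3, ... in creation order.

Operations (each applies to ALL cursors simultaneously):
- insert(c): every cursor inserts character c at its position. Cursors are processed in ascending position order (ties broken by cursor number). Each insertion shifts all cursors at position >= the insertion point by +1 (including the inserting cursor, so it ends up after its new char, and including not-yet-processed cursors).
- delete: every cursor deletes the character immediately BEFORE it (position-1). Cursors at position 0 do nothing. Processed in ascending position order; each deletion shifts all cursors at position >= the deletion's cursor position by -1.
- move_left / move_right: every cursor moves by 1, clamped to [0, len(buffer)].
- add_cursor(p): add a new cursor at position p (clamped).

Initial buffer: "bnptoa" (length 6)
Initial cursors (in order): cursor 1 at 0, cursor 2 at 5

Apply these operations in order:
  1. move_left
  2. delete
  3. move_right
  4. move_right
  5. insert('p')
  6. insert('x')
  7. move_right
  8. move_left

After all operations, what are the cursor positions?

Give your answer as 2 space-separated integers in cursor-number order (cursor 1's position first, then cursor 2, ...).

After op 1 (move_left): buffer="bnptoa" (len 6), cursors c1@0 c2@4, authorship ......
After op 2 (delete): buffer="bnpoa" (len 5), cursors c1@0 c2@3, authorship .....
After op 3 (move_right): buffer="bnpoa" (len 5), cursors c1@1 c2@4, authorship .....
After op 4 (move_right): buffer="bnpoa" (len 5), cursors c1@2 c2@5, authorship .....
After op 5 (insert('p')): buffer="bnppoap" (len 7), cursors c1@3 c2@7, authorship ..1...2
After op 6 (insert('x')): buffer="bnpxpoapx" (len 9), cursors c1@4 c2@9, authorship ..11...22
After op 7 (move_right): buffer="bnpxpoapx" (len 9), cursors c1@5 c2@9, authorship ..11...22
After op 8 (move_left): buffer="bnpxpoapx" (len 9), cursors c1@4 c2@8, authorship ..11...22

Answer: 4 8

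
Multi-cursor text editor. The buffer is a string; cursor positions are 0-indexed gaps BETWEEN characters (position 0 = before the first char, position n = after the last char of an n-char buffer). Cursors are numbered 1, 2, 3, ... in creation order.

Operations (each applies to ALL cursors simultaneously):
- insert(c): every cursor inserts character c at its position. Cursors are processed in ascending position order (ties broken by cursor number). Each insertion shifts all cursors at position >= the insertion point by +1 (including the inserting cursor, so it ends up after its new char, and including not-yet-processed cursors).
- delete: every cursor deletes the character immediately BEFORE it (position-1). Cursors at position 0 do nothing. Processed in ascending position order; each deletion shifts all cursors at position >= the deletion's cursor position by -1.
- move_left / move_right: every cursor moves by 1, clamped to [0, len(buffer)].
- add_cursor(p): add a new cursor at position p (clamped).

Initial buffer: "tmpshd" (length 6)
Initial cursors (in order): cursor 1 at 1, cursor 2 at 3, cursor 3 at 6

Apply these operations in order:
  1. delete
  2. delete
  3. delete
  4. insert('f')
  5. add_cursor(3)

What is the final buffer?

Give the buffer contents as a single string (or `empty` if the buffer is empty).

After op 1 (delete): buffer="msh" (len 3), cursors c1@0 c2@1 c3@3, authorship ...
After op 2 (delete): buffer="s" (len 1), cursors c1@0 c2@0 c3@1, authorship .
After op 3 (delete): buffer="" (len 0), cursors c1@0 c2@0 c3@0, authorship 
After op 4 (insert('f')): buffer="fff" (len 3), cursors c1@3 c2@3 c3@3, authorship 123
After op 5 (add_cursor(3)): buffer="fff" (len 3), cursors c1@3 c2@3 c3@3 c4@3, authorship 123

Answer: fff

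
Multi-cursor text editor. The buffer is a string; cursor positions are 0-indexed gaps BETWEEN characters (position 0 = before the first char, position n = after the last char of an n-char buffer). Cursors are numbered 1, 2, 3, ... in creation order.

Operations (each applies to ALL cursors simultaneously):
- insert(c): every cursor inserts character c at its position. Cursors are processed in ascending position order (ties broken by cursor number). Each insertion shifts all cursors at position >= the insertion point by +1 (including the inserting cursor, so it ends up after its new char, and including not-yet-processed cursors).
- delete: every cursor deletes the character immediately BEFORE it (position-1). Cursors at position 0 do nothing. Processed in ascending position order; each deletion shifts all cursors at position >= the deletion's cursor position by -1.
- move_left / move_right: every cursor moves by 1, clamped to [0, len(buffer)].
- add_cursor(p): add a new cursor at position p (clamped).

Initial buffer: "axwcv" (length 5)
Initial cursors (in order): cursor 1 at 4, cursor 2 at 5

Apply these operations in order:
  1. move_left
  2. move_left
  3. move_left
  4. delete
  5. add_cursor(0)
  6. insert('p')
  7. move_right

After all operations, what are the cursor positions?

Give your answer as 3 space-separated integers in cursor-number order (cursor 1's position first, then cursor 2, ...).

After op 1 (move_left): buffer="axwcv" (len 5), cursors c1@3 c2@4, authorship .....
After op 2 (move_left): buffer="axwcv" (len 5), cursors c1@2 c2@3, authorship .....
After op 3 (move_left): buffer="axwcv" (len 5), cursors c1@1 c2@2, authorship .....
After op 4 (delete): buffer="wcv" (len 3), cursors c1@0 c2@0, authorship ...
After op 5 (add_cursor(0)): buffer="wcv" (len 3), cursors c1@0 c2@0 c3@0, authorship ...
After op 6 (insert('p')): buffer="pppwcv" (len 6), cursors c1@3 c2@3 c3@3, authorship 123...
After op 7 (move_right): buffer="pppwcv" (len 6), cursors c1@4 c2@4 c3@4, authorship 123...

Answer: 4 4 4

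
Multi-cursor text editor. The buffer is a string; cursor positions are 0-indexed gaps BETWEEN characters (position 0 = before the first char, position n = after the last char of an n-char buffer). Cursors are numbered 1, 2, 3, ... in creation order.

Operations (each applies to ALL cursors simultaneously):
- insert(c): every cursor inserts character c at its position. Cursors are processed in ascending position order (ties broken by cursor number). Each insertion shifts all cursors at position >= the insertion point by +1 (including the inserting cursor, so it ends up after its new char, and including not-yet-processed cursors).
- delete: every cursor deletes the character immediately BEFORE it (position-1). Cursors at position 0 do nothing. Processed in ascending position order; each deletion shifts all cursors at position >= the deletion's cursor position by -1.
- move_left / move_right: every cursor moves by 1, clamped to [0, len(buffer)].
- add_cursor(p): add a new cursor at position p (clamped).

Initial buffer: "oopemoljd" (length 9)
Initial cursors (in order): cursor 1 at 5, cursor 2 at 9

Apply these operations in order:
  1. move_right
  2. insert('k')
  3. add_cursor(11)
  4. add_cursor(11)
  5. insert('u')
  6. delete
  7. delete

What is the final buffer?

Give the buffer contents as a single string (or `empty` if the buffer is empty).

Answer: oopemol

Derivation:
After op 1 (move_right): buffer="oopemoljd" (len 9), cursors c1@6 c2@9, authorship .........
After op 2 (insert('k')): buffer="oopemokljdk" (len 11), cursors c1@7 c2@11, authorship ......1...2
After op 3 (add_cursor(11)): buffer="oopemokljdk" (len 11), cursors c1@7 c2@11 c3@11, authorship ......1...2
After op 4 (add_cursor(11)): buffer="oopemokljdk" (len 11), cursors c1@7 c2@11 c3@11 c4@11, authorship ......1...2
After op 5 (insert('u')): buffer="oopemokuljdkuuu" (len 15), cursors c1@8 c2@15 c3@15 c4@15, authorship ......11...2234
After op 6 (delete): buffer="oopemokljdk" (len 11), cursors c1@7 c2@11 c3@11 c4@11, authorship ......1...2
After op 7 (delete): buffer="oopemol" (len 7), cursors c1@6 c2@7 c3@7 c4@7, authorship .......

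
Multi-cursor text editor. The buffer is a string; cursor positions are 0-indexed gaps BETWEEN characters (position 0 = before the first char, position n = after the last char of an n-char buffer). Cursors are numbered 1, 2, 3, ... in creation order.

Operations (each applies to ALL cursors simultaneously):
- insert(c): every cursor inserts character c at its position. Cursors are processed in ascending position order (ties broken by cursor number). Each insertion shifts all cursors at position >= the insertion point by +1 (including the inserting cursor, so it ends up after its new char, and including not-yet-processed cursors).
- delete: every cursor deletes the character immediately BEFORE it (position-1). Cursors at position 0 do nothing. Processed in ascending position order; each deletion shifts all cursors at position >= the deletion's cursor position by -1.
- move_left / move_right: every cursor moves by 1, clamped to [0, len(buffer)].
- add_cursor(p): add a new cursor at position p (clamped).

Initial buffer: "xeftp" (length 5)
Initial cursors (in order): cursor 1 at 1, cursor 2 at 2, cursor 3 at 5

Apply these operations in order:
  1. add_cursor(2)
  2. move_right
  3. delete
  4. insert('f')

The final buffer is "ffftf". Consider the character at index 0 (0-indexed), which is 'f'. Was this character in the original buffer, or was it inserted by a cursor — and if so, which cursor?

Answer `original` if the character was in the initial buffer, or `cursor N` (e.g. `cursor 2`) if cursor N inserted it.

After op 1 (add_cursor(2)): buffer="xeftp" (len 5), cursors c1@1 c2@2 c4@2 c3@5, authorship .....
After op 2 (move_right): buffer="xeftp" (len 5), cursors c1@2 c2@3 c4@3 c3@5, authorship .....
After op 3 (delete): buffer="t" (len 1), cursors c1@0 c2@0 c4@0 c3@1, authorship .
After op 4 (insert('f')): buffer="ffftf" (len 5), cursors c1@3 c2@3 c4@3 c3@5, authorship 124.3
Authorship (.=original, N=cursor N): 1 2 4 . 3
Index 0: author = 1

Answer: cursor 1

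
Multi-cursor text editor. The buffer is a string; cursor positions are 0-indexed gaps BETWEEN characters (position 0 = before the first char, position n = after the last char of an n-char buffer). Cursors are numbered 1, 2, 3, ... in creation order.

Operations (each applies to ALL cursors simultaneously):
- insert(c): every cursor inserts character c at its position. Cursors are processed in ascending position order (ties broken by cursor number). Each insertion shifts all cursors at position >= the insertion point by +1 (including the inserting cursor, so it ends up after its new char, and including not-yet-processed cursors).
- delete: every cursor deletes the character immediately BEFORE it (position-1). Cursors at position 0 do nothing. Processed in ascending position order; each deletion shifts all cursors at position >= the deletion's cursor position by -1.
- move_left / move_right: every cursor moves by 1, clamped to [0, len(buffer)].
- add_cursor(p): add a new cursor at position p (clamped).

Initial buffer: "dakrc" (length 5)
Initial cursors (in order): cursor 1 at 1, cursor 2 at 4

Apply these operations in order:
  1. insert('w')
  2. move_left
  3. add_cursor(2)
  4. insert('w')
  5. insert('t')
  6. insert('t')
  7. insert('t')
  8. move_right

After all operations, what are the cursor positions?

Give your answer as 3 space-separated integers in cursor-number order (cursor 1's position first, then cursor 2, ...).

After op 1 (insert('w')): buffer="dwakrwc" (len 7), cursors c1@2 c2@6, authorship .1...2.
After op 2 (move_left): buffer="dwakrwc" (len 7), cursors c1@1 c2@5, authorship .1...2.
After op 3 (add_cursor(2)): buffer="dwakrwc" (len 7), cursors c1@1 c3@2 c2@5, authorship .1...2.
After op 4 (insert('w')): buffer="dwwwakrwwc" (len 10), cursors c1@2 c3@4 c2@8, authorship .113...22.
After op 5 (insert('t')): buffer="dwtwwtakrwtwc" (len 13), cursors c1@3 c3@6 c2@11, authorship .11133...222.
After op 6 (insert('t')): buffer="dwttwwttakrwttwc" (len 16), cursors c1@4 c3@8 c2@14, authorship .1111333...2222.
After op 7 (insert('t')): buffer="dwtttwwtttakrwtttwc" (len 19), cursors c1@5 c3@10 c2@17, authorship .111113333...22222.
After op 8 (move_right): buffer="dwtttwwtttakrwtttwc" (len 19), cursors c1@6 c3@11 c2@18, authorship .111113333...22222.

Answer: 6 18 11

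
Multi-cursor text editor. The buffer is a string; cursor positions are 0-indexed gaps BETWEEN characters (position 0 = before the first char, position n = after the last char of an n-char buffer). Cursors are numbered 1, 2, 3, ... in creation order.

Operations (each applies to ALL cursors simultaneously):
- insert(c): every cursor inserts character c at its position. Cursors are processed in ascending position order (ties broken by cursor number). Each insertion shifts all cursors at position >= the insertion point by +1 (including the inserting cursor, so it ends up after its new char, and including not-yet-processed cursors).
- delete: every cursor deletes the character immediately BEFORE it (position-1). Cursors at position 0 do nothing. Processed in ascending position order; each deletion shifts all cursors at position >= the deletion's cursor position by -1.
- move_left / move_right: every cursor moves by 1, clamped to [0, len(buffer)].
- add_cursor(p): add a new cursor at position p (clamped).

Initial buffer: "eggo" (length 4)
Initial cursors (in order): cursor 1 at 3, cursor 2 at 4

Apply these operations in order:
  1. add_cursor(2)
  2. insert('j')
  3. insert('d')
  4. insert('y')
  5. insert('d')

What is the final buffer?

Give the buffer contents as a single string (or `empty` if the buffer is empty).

After op 1 (add_cursor(2)): buffer="eggo" (len 4), cursors c3@2 c1@3 c2@4, authorship ....
After op 2 (insert('j')): buffer="egjgjoj" (len 7), cursors c3@3 c1@5 c2@7, authorship ..3.1.2
After op 3 (insert('d')): buffer="egjdgjdojd" (len 10), cursors c3@4 c1@7 c2@10, authorship ..33.11.22
After op 4 (insert('y')): buffer="egjdygjdyojdy" (len 13), cursors c3@5 c1@9 c2@13, authorship ..333.111.222
After op 5 (insert('d')): buffer="egjdydgjdydojdyd" (len 16), cursors c3@6 c1@11 c2@16, authorship ..3333.1111.2222

Answer: egjdydgjdydojdyd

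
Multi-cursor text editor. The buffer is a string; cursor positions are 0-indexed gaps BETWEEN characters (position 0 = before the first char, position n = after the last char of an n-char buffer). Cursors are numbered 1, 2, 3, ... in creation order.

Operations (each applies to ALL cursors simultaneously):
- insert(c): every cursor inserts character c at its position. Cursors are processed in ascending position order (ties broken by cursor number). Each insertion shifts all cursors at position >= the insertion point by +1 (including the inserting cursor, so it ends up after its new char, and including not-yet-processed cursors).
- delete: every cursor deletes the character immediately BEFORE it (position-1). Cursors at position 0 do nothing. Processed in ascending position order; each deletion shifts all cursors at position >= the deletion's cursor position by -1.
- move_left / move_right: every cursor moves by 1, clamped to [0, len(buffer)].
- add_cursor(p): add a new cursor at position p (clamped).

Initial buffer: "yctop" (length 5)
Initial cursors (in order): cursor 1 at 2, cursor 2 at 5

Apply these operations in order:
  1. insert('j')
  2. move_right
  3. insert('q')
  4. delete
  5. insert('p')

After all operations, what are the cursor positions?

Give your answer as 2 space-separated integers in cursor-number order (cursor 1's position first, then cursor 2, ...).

After op 1 (insert('j')): buffer="ycjtopj" (len 7), cursors c1@3 c2@7, authorship ..1...2
After op 2 (move_right): buffer="ycjtopj" (len 7), cursors c1@4 c2@7, authorship ..1...2
After op 3 (insert('q')): buffer="ycjtqopjq" (len 9), cursors c1@5 c2@9, authorship ..1.1..22
After op 4 (delete): buffer="ycjtopj" (len 7), cursors c1@4 c2@7, authorship ..1...2
After op 5 (insert('p')): buffer="ycjtpopjp" (len 9), cursors c1@5 c2@9, authorship ..1.1..22

Answer: 5 9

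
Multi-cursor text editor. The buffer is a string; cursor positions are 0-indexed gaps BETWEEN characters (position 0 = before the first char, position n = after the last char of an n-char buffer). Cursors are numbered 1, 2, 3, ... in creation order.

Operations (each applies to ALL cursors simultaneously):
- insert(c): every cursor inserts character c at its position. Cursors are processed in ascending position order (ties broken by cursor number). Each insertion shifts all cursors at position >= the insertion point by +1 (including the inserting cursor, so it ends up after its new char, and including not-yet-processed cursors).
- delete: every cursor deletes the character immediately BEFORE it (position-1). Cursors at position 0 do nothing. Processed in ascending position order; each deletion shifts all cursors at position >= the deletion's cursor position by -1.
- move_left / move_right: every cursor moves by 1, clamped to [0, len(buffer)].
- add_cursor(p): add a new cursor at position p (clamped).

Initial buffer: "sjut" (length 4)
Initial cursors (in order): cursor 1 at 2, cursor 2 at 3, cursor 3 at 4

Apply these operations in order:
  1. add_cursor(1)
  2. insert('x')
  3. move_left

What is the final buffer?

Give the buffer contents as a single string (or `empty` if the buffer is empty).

After op 1 (add_cursor(1)): buffer="sjut" (len 4), cursors c4@1 c1@2 c2@3 c3@4, authorship ....
After op 2 (insert('x')): buffer="sxjxuxtx" (len 8), cursors c4@2 c1@4 c2@6 c3@8, authorship .4.1.2.3
After op 3 (move_left): buffer="sxjxuxtx" (len 8), cursors c4@1 c1@3 c2@5 c3@7, authorship .4.1.2.3

Answer: sxjxuxtx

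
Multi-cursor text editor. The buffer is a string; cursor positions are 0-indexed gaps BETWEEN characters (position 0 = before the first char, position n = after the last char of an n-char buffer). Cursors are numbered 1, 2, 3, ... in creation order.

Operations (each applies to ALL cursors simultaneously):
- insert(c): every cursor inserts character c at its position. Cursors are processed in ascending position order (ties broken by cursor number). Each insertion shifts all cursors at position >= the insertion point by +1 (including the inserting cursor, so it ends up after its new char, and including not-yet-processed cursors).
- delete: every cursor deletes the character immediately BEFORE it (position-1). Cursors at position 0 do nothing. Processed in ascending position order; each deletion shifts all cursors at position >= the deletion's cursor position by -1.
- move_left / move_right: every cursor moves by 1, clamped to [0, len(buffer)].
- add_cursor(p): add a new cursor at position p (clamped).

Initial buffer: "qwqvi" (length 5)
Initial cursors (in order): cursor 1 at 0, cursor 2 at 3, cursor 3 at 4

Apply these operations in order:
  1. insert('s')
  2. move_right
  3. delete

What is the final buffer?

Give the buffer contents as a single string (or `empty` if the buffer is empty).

Answer: swqss

Derivation:
After op 1 (insert('s')): buffer="sqwqsvsi" (len 8), cursors c1@1 c2@5 c3@7, authorship 1...2.3.
After op 2 (move_right): buffer="sqwqsvsi" (len 8), cursors c1@2 c2@6 c3@8, authorship 1...2.3.
After op 3 (delete): buffer="swqss" (len 5), cursors c1@1 c2@4 c3@5, authorship 1..23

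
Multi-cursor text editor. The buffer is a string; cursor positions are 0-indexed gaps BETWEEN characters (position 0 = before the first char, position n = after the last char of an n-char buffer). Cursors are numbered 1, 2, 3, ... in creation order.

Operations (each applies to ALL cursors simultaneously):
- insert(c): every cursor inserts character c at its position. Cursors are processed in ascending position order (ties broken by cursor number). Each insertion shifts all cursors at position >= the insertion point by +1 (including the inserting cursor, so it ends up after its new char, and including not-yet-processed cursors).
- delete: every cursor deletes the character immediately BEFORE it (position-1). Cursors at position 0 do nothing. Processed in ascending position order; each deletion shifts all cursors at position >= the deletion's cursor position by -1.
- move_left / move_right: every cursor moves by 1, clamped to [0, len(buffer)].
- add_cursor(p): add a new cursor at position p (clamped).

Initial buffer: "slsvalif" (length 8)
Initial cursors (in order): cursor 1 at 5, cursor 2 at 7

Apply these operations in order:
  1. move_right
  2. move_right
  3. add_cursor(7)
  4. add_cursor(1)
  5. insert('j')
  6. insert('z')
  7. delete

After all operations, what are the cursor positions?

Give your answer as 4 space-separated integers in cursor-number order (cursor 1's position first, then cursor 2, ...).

After op 1 (move_right): buffer="slsvalif" (len 8), cursors c1@6 c2@8, authorship ........
After op 2 (move_right): buffer="slsvalif" (len 8), cursors c1@7 c2@8, authorship ........
After op 3 (add_cursor(7)): buffer="slsvalif" (len 8), cursors c1@7 c3@7 c2@8, authorship ........
After op 4 (add_cursor(1)): buffer="slsvalif" (len 8), cursors c4@1 c1@7 c3@7 c2@8, authorship ........
After op 5 (insert('j')): buffer="sjlsvalijjfj" (len 12), cursors c4@2 c1@10 c3@10 c2@12, authorship .4......13.2
After op 6 (insert('z')): buffer="sjzlsvalijjzzfjz" (len 16), cursors c4@3 c1@13 c3@13 c2@16, authorship .44......1313.22
After op 7 (delete): buffer="sjlsvalijjfj" (len 12), cursors c4@2 c1@10 c3@10 c2@12, authorship .4......13.2

Answer: 10 12 10 2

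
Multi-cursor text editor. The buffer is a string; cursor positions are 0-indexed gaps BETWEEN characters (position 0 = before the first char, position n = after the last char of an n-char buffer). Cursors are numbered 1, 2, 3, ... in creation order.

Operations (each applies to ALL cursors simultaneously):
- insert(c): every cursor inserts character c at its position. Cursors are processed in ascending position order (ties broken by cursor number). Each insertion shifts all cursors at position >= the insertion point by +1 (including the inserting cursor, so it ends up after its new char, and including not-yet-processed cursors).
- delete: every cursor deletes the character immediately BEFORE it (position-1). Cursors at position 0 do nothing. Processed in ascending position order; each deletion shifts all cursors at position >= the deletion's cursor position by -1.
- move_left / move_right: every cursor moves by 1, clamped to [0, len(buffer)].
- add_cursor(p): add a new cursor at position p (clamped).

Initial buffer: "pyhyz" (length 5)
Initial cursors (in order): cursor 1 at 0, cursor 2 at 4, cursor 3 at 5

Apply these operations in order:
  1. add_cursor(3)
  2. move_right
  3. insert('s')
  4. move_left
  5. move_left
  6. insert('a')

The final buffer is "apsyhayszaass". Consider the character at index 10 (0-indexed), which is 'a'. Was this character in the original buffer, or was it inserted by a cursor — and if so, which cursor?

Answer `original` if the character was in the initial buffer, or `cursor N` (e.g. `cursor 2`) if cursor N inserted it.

Answer: cursor 3

Derivation:
After op 1 (add_cursor(3)): buffer="pyhyz" (len 5), cursors c1@0 c4@3 c2@4 c3@5, authorship .....
After op 2 (move_right): buffer="pyhyz" (len 5), cursors c1@1 c4@4 c2@5 c3@5, authorship .....
After op 3 (insert('s')): buffer="psyhyszss" (len 9), cursors c1@2 c4@6 c2@9 c3@9, authorship .1...4.23
After op 4 (move_left): buffer="psyhyszss" (len 9), cursors c1@1 c4@5 c2@8 c3@8, authorship .1...4.23
After op 5 (move_left): buffer="psyhyszss" (len 9), cursors c1@0 c4@4 c2@7 c3@7, authorship .1...4.23
After op 6 (insert('a')): buffer="apsyhayszaass" (len 13), cursors c1@1 c4@6 c2@11 c3@11, authorship 1.1..4.4.2323
Authorship (.=original, N=cursor N): 1 . 1 . . 4 . 4 . 2 3 2 3
Index 10: author = 3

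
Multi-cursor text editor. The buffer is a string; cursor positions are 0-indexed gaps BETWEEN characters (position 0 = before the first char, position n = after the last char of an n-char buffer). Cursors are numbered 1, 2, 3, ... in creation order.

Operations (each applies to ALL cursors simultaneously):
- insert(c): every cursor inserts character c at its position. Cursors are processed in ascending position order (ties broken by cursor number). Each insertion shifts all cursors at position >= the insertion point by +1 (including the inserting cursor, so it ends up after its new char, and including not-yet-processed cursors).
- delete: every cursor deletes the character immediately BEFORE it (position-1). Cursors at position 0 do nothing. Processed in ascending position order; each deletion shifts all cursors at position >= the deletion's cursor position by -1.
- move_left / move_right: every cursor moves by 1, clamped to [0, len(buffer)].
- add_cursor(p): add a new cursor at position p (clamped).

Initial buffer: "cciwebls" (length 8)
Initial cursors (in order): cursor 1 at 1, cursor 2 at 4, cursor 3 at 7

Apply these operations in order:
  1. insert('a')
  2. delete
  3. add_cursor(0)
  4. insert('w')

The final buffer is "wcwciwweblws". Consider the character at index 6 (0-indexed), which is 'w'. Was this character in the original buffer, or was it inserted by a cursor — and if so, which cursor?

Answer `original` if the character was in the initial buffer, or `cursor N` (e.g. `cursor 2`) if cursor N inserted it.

After op 1 (insert('a')): buffer="caciwaeblas" (len 11), cursors c1@2 c2@6 c3@10, authorship .1...2...3.
After op 2 (delete): buffer="cciwebls" (len 8), cursors c1@1 c2@4 c3@7, authorship ........
After op 3 (add_cursor(0)): buffer="cciwebls" (len 8), cursors c4@0 c1@1 c2@4 c3@7, authorship ........
After op 4 (insert('w')): buffer="wcwciwweblws" (len 12), cursors c4@1 c1@3 c2@7 c3@11, authorship 4.1...2...3.
Authorship (.=original, N=cursor N): 4 . 1 . . . 2 . . . 3 .
Index 6: author = 2

Answer: cursor 2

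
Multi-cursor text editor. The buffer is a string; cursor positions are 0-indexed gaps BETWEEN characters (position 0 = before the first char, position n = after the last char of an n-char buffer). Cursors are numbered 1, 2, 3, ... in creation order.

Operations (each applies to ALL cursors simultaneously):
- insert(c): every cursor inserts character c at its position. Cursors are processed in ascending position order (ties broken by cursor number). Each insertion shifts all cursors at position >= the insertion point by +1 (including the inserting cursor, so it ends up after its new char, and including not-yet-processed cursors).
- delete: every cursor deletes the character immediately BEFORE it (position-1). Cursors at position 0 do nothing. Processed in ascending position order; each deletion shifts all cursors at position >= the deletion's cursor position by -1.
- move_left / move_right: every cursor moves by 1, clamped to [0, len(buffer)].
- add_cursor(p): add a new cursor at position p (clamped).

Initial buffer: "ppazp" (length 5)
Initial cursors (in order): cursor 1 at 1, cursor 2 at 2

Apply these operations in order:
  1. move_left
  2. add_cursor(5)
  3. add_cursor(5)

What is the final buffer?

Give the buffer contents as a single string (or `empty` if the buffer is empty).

Answer: ppazp

Derivation:
After op 1 (move_left): buffer="ppazp" (len 5), cursors c1@0 c2@1, authorship .....
After op 2 (add_cursor(5)): buffer="ppazp" (len 5), cursors c1@0 c2@1 c3@5, authorship .....
After op 3 (add_cursor(5)): buffer="ppazp" (len 5), cursors c1@0 c2@1 c3@5 c4@5, authorship .....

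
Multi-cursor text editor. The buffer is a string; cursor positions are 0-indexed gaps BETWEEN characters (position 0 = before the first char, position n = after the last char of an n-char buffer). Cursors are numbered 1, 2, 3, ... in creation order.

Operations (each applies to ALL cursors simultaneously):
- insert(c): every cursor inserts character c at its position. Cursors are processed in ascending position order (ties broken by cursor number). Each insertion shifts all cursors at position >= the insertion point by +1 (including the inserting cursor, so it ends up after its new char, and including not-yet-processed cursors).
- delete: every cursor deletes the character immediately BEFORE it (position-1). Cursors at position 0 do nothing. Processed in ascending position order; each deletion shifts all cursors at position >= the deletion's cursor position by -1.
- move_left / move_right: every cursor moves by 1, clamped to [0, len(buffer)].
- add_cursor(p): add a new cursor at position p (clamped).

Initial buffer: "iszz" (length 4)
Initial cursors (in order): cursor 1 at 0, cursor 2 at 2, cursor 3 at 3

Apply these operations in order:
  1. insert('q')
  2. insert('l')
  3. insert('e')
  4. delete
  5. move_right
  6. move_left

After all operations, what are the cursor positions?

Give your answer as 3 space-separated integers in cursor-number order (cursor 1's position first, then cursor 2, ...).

After op 1 (insert('q')): buffer="qisqzqz" (len 7), cursors c1@1 c2@4 c3@6, authorship 1..2.3.
After op 2 (insert('l')): buffer="qlisqlzqlz" (len 10), cursors c1@2 c2@6 c3@9, authorship 11..22.33.
After op 3 (insert('e')): buffer="qleisqlezqlez" (len 13), cursors c1@3 c2@8 c3@12, authorship 111..222.333.
After op 4 (delete): buffer="qlisqlzqlz" (len 10), cursors c1@2 c2@6 c3@9, authorship 11..22.33.
After op 5 (move_right): buffer="qlisqlzqlz" (len 10), cursors c1@3 c2@7 c3@10, authorship 11..22.33.
After op 6 (move_left): buffer="qlisqlzqlz" (len 10), cursors c1@2 c2@6 c3@9, authorship 11..22.33.

Answer: 2 6 9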